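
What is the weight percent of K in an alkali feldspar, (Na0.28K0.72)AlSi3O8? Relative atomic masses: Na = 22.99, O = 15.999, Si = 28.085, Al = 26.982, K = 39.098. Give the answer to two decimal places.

10.28 wt%

Formula mass = 0.28*22.99 + 0.72*39.098 + 1*26.982 + 3*28.085 + 8*15.999 = 273.817 g/mol, of which 28.151 g is K.
So K makes up 28.151/273.817 = 0.1028 of the mass, i.e. 10.28%.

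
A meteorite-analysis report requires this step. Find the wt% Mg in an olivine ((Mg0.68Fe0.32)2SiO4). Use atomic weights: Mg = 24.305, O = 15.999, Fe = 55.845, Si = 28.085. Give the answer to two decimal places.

20.55 mass %

M((Mg0.68Fe0.32)2SiO4) = 160.877 g/mol.
Mg contributes 1.36 × 24.305 = 33.055 g per mole.
33.055/160.877 = 0.2055 → 20.55%.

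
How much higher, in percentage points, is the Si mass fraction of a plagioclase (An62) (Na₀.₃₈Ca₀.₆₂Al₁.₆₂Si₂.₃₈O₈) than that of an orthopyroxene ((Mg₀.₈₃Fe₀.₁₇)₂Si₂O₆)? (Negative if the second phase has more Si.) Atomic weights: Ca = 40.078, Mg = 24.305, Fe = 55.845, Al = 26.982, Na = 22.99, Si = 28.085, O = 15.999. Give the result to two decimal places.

First mineral: 66.842 g Si in 272.130 g formula = 24.56 wt% Si.
Second mineral: 56.170 g Si in 211.498 g formula = 26.56 wt% Si.
24.56% − 26.56% gives a difference of -2.00 percentage points.

-2.00 percentage points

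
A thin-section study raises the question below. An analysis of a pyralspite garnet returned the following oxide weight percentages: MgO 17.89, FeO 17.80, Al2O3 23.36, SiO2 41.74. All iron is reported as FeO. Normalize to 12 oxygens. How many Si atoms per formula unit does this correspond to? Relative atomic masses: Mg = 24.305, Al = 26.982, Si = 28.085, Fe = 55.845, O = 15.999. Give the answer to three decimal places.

MgO: 17.89/40.304 = 0.44388 mol → 0.44388 mol Mg, 0.44388 mol O.
FeO: 17.80/71.844 = 0.24776 mol → 0.24776 mol Fe, 0.24776 mol O.
Al2O3: 23.36/101.961 = 0.22911 mol → 0.45822 mol Al, 0.68733 mol O.
SiO2: 41.74/60.083 = 0.69471 mol → 0.69471 mol Si, 1.38942 mol O.
Total oxygen = 2.76839 mol. Normalization factor = 12/2.76839 = 4.33465.
Si per 12 O = 0.69471 × 4.33465 = 3.011.

3.011 Si apfu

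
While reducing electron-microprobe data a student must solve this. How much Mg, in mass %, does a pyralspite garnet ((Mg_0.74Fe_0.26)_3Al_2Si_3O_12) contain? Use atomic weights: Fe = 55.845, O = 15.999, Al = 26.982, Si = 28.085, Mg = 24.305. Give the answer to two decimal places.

12.61 mass %

Formula mass = 2.22*24.305 + 0.78*55.845 + 2*26.982 + 3*28.085 + 12*15.999 = 427.723 g/mol, of which 53.957 g is Mg.
So Mg makes up 53.957/427.723 = 0.1261 of the mass, i.e. 12.61%.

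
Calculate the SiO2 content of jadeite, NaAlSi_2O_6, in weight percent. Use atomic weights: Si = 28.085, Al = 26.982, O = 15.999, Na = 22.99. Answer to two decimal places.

59.45 wt%

Formula mass = 202.136 g/mol.
2 Si → 2.0000 mol SiO2 per formula unit; M(SiO2) = 60.083, so SiO2 mass = 120.166 g.
120.166/202.136 × 100 = 59.45 wt%.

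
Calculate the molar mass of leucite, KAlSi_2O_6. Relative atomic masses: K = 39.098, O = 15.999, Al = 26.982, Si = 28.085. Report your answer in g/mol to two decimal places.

K: 1 × 39.098 = 39.0980
Al: 1 × 26.982 = 26.9820
Si: 2 × 28.085 = 56.1700
O: 6 × 15.999 = 95.9940
Summing the contributions gives the formula mass.

218.24 g/mol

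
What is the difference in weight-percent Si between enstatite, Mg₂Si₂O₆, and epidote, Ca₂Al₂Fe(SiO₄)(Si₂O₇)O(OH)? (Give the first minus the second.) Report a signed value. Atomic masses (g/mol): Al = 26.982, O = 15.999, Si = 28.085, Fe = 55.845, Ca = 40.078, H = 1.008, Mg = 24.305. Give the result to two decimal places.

10.54 percentage points

Si in Mg₂Si₂O₆: molar mass 200.774 g/mol; 2×28.085 = 56.170 g → 27.98 wt%.
Si in Ca₂Al₂Fe(SiO₄)(Si₂O₇)O(OH): molar mass 483.215 g/mol; 3×28.085 = 84.255 g → 17.44 wt%.
Difference = 27.98 − 17.44 = 10.54 percentage points.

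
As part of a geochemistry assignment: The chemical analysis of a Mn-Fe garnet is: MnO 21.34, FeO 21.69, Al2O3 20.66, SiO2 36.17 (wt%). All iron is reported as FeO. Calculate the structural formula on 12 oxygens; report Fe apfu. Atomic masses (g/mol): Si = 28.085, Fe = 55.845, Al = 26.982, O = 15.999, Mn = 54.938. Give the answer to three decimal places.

MnO: 21.34/70.937 = 0.30083 mol → 0.30083 mol Mn, 0.30083 mol O.
FeO: 21.69/71.844 = 0.30190 mol → 0.30190 mol Fe, 0.30190 mol O.
Al2O3: 20.66/101.961 = 0.20263 mol → 0.40526 mol Al, 0.60789 mol O.
SiO2: 36.17/60.083 = 0.60200 mol → 0.60200 mol Si, 1.20400 mol O.
Total oxygen = 2.41462 mol. Normalization factor = 12/2.41462 = 4.96973.
Fe per 12 O = 0.30190 × 4.96973 = 1.500.

1.500 Fe apfu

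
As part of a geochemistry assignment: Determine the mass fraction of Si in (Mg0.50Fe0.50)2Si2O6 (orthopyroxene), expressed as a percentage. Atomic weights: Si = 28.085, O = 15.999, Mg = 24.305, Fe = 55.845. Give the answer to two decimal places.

M((Mg0.50Fe0.50)2Si2O6) = 232.314 g/mol.
Si contributes 2 × 28.085 = 56.170 g per mole.
56.170/232.314 = 0.2418 → 24.18%.

24.18 weight percent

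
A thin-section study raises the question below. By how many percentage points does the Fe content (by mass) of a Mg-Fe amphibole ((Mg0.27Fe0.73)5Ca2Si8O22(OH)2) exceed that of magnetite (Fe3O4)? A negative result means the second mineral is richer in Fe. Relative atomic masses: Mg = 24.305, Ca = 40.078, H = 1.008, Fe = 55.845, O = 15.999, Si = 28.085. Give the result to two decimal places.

Fe in (Mg0.27Fe0.73)5Ca2Si8O22(OH)2: molar mass 927.474 g/mol; 3.65×55.845 = 203.834 g → 21.98 wt%.
Fe in Fe3O4: molar mass 231.531 g/mol; 3×55.845 = 167.535 g → 72.36 wt%.
Difference = 21.98 − 72.36 = -50.38 percentage points.

-50.38 percentage points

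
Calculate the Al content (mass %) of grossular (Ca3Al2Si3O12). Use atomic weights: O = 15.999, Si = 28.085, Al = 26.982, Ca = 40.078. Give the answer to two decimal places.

Formula mass = 3·40.078 + 2·26.982 + 3·28.085 + 12·15.999 = 450.441 g/mol, of which 53.964 g is Al.
So Al makes up 53.964/450.441 = 0.1198 of the mass, i.e. 11.98%.

11.98 mass %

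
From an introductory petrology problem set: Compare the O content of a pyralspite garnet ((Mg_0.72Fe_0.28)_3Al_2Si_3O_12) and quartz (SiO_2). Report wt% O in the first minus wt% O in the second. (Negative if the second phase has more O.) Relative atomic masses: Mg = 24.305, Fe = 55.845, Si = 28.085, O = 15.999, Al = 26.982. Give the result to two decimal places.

-8.57 percentage points

M((Mg_0.72Fe_0.28)_3Al_2Si_3O_12) = 429.616 g/mol, so wt% O = 191.988/429.616 × 100 = 44.69%.
M(SiO_2) = 60.083 g/mol, so wt% O = 31.998/60.083 × 100 = 53.26%.
44.69 − 53.26 = -8.57 pp.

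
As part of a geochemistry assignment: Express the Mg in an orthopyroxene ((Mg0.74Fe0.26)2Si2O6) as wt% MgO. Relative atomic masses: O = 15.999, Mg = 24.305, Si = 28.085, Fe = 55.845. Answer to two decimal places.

27.47 wt%

Molar mass of (Mg0.74Fe0.26)2Si2O6 = 1.48·24.305 + 0.52·55.845 + 2·28.085 + 6·15.999 = 217.175 g/mol.
Each formula unit contains 1.48 Mg, equivalent to 1.48/1 = 1.4800 mol MgO.
M(MgO) = 1×24.305 + 1×15.999 = 40.304 g/mol.
Mass of MgO per formula unit = 1.4800 × 40.304 = 59.650 g.
MgO wt% = 59.650 / 217.175 × 100 = 27.47%.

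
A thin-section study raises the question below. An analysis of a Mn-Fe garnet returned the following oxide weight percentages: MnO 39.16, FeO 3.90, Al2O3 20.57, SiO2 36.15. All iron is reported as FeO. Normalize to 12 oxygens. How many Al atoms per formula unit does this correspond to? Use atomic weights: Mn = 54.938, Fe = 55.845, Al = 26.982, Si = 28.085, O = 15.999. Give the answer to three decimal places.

MnO: 39.16/70.937 = 0.55204 mol → 0.55204 mol Mn, 0.55204 mol O.
FeO: 3.90/71.844 = 0.05428 mol → 0.05428 mol Fe, 0.05428 mol O.
Al2O3: 20.57/101.961 = 0.20174 mol → 0.40348 mol Al, 0.60522 mol O.
SiO2: 36.15/60.083 = 0.60167 mol → 0.60167 mol Si, 1.20334 mol O.
Total oxygen = 2.41488 mol. Normalization factor = 12/2.41488 = 4.96919.
Al per 12 O = 0.40348 × 4.96919 = 2.005.

2.005 Al apfu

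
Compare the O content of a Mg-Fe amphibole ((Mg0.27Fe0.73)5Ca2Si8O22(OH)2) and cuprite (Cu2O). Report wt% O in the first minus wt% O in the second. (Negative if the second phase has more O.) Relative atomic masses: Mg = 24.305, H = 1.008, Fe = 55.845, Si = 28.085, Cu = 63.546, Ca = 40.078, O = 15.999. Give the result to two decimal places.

M((Mg0.27Fe0.73)5Ca2Si8O22(OH)2) = 927.474 g/mol, so wt% O = 383.976/927.474 × 100 = 41.40%.
M(Cu2O) = 143.091 g/mol, so wt% O = 15.999/143.091 × 100 = 11.18%.
41.40 − 11.18 = 30.22 pp.

30.22 percentage points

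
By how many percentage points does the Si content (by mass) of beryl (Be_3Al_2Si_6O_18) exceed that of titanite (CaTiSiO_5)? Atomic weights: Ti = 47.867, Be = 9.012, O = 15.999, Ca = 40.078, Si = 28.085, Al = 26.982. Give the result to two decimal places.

17.02 percentage points

Si in Be_3Al_2Si_6O_18: molar mass 537.492 g/mol; 6×28.085 = 168.510 g → 31.35 wt%.
Si in CaTiSiO_5: molar mass 196.025 g/mol; 1×28.085 = 28.085 g → 14.33 wt%.
Difference = 31.35 − 14.33 = 17.02 percentage points.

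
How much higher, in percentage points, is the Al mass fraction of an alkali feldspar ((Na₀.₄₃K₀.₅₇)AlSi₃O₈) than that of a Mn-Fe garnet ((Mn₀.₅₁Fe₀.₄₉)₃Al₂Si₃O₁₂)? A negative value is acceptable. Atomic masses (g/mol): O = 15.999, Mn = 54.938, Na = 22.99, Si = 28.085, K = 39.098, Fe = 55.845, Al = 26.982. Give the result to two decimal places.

-0.93 percentage points

Al in (Na₀.₄₃K₀.₅₇)AlSi₃O₈: molar mass 271.401 g/mol; 1×26.982 = 26.982 g → 9.94 wt%.
Al in (Mn₀.₅₁Fe₀.₄₉)₃Al₂Si₃O₁₂: molar mass 496.354 g/mol; 2×26.982 = 53.964 g → 10.87 wt%.
Difference = 9.94 − 10.87 = -0.93 percentage points.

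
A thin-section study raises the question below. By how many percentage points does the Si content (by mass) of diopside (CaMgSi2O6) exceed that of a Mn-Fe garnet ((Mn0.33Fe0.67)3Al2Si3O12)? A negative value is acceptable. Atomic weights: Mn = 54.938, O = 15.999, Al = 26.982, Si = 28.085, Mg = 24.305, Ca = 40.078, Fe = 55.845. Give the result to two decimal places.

8.98 percentage points

M(CaMgSi2O6) = 216.547 g/mol, so wt% Si = 56.170/216.547 × 100 = 25.94%.
M((Mn0.33Fe0.67)3Al2Si3O12) = 496.844 g/mol, so wt% Si = 84.255/496.844 × 100 = 16.96%.
25.94 − 16.96 = 8.98 pp.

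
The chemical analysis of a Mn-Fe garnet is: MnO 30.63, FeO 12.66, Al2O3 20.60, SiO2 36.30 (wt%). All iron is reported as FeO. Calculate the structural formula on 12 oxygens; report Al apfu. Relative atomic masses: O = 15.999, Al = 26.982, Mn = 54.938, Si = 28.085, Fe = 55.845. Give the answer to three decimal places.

30.63 wt% MnO ÷ 70.937 g/mol = 0.43179 mol, giving 0.43179 Mn and 0.43179 O.
12.66 wt% FeO ÷ 71.844 g/mol = 0.17622 mol, giving 0.17622 Fe and 0.17622 O.
20.60 wt% Al2O3 ÷ 101.961 g/mol = 0.20204 mol, giving 0.40408 Al and 0.60612 O.
36.30 wt% SiO2 ÷ 60.083 g/mol = 0.60416 mol, giving 0.60416 Si and 1.20832 O.
Oxygen sums to 2.42245; scaling by 12/2.42245 = 4.95366 puts the formula on 12 O.
Al: 0.40408 × 4.95366 = 2.002 atoms per formula unit.

2.002 Al apfu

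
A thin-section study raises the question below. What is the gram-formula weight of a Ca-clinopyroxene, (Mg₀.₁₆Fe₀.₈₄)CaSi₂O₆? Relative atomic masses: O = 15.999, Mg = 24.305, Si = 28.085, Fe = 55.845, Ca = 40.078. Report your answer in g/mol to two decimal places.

243.04 g/mol

Mg: 0.16 × 24.305 = 3.8888
Fe: 0.84 × 55.845 = 46.9098
Ca: 1 × 40.078 = 40.0780
Si: 2 × 28.085 = 56.1700
O: 6 × 15.999 = 95.9940
Summing the contributions gives the formula mass.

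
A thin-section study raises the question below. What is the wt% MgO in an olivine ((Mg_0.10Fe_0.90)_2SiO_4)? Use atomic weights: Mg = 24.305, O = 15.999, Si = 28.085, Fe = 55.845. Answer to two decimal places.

4.08 wt%

Formula mass = 197.463 g/mol.
0.20 Mg → 0.2000 mol MgO per formula unit; M(MgO) = 40.304, so MgO mass = 8.061 g.
8.061/197.463 × 100 = 4.08 wt%.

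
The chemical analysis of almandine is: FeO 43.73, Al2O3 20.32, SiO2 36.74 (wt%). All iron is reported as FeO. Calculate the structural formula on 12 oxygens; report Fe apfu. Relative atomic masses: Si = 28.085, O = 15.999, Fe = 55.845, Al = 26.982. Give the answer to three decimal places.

3.006 Fe apfu

FeO (M=71.844): mol = 0.60868; Fe = 0.60868, O = 0.60868.
Al2O3 (M=101.961): mol = 0.19929; Al = 0.39858, O = 0.59787.
SiO2 (M=60.083): mol = 0.61149; Si = 0.61149, O = 1.22298.
ΣO = 2.42953; factor = 12/ΣO = 4.93923.
Fe apfu = 0.60868 × 4.93923 = 3.006.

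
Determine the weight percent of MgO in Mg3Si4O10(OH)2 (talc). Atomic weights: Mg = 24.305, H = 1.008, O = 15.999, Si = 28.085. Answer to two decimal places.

31.88 wt%

Molar mass of Mg3Si4O10(OH)2 = 3*24.305 + 4*28.085 + 12*15.999 + 2*1.008 = 379.259 g/mol.
Each formula unit contains 3 Mg, equivalent to 3/1 = 3.0000 mol MgO.
M(MgO) = 1×24.305 + 1×15.999 = 40.304 g/mol.
Mass of MgO per formula unit = 3.0000 × 40.304 = 120.912 g.
MgO wt% = 120.912 / 379.259 × 100 = 31.88%.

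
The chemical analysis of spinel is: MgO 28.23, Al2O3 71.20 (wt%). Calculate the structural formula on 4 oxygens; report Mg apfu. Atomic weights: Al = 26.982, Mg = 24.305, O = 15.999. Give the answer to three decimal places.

1.002 Mg apfu

MgO (M=40.304): mol = 0.70043; Mg = 0.70043, O = 0.70043.
Al2O3 (M=101.961): mol = 0.69831; Al = 1.39662, O = 2.09493.
ΣO = 2.79536; factor = 4/ΣO = 1.43094.
Mg apfu = 0.70043 × 1.43094 = 1.002.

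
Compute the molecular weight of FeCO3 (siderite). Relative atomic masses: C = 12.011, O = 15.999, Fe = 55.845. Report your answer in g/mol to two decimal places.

115.85 g/mol

Fe: 1 × 55.845 = 55.8450
C: 1 × 12.011 = 12.0110
O: 3 × 15.999 = 47.9970
Summing the contributions gives the formula mass.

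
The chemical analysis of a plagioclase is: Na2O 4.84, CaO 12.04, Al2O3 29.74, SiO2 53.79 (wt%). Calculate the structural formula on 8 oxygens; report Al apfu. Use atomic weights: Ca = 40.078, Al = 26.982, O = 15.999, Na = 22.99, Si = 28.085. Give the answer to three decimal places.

1.578 Al apfu

Na2O (M=61.979): mol = 0.07809; Na = 0.15618, O = 0.07809.
CaO (M=56.077): mol = 0.21470; Ca = 0.21470, O = 0.21470.
Al2O3 (M=101.961): mol = 0.29168; Al = 0.58336, O = 0.87504.
SiO2 (M=60.083): mol = 0.89526; Si = 0.89526, O = 1.79052.
ΣO = 2.95835; factor = 8/ΣO = 2.70421.
Al apfu = 0.58336 × 2.70421 = 1.578.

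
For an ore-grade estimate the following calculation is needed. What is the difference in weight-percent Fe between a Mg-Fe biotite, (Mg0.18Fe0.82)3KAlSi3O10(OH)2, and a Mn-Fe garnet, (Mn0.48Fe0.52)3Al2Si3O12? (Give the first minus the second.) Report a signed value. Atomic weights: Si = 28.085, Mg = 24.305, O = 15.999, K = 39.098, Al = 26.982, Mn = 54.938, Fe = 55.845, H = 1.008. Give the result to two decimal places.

First mineral: 137.379 g Fe in 494.842 g formula = 27.76 wt% Fe.
Second mineral: 87.118 g Fe in 496.436 g formula = 17.55 wt% Fe.
27.76% − 17.55% gives a difference of 10.21 percentage points.

10.21 percentage points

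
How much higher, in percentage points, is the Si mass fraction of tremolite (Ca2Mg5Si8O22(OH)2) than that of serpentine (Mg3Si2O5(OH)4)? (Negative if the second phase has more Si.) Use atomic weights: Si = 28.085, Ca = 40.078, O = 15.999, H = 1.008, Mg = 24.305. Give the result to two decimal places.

M(Ca2Mg5Si8O22(OH)2) = 812.353 g/mol, so wt% Si = 224.680/812.353 × 100 = 27.66%.
M(Mg3Si2O5(OH)4) = 277.108 g/mol, so wt% Si = 56.170/277.108 × 100 = 20.27%.
27.66 − 20.27 = 7.39 pp.

7.39 percentage points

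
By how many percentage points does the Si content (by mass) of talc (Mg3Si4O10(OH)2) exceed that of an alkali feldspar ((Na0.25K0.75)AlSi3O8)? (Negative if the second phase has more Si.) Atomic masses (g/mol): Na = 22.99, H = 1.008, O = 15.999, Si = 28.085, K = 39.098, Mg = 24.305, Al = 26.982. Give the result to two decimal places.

M(Mg3Si4O10(OH)2) = 379.259 g/mol, so wt% Si = 112.340/379.259 × 100 = 29.62%.
M((Na0.25K0.75)AlSi3O8) = 274.300 g/mol, so wt% Si = 84.255/274.300 × 100 = 30.72%.
29.62 − 30.72 = -1.10 pp.

-1.10 percentage points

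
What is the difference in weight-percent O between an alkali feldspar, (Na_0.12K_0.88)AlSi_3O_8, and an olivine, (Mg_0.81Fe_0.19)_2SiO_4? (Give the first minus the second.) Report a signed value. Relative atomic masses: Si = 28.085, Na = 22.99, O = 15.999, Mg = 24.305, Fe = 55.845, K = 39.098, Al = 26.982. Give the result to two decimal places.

O in (Na_0.12K_0.88)AlSi_3O_8: molar mass 276.394 g/mol; 8×15.999 = 127.992 g → 46.31 wt%.
O in (Mg_0.81Fe_0.19)_2SiO_4: molar mass 152.676 g/mol; 4×15.999 = 63.996 g → 41.92 wt%.
Difference = 46.31 − 41.92 = 4.39 percentage points.

4.39 percentage points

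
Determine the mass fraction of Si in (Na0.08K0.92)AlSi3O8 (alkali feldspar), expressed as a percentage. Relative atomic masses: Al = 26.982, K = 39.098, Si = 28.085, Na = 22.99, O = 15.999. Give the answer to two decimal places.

M((Na0.08K0.92)AlSi3O8) = 277.038 g/mol.
Si contributes 3 × 28.085 = 84.255 g per mole.
84.255/277.038 = 0.3041 → 30.41%.

30.41 mass %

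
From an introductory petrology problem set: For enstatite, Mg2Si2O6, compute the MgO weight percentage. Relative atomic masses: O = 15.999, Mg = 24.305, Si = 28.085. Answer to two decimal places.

40.15 wt%

Formula mass = 200.774 g/mol.
2 Mg → 2.0000 mol MgO per formula unit; M(MgO) = 40.304, so MgO mass = 80.608 g.
80.608/200.774 × 100 = 40.15 wt%.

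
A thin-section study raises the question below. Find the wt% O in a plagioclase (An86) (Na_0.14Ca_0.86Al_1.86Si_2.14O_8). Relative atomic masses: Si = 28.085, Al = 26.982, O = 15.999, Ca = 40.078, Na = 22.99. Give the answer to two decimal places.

Molar mass of Na_0.14Ca_0.86Al_1.86Si_2.14O_8: 0.14*22.99 + 0.86*40.078 + 1.86*26.982 + 2.14*28.085 + 8*15.999 = 275.966 g/mol.
Mass of O per formula unit: 8 × 15.999 = 127.992 g.
Weight fraction O = 127.992 / 275.966 = 0.4638.

46.38 mass %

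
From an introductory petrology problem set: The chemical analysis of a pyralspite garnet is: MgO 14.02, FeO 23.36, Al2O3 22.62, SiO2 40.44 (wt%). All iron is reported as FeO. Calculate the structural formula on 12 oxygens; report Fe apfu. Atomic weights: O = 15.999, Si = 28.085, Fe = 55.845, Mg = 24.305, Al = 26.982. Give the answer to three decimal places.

14.02 wt% MgO ÷ 40.304 g/mol = 0.34786 mol, giving 0.34786 Mg and 0.34786 O.
23.36 wt% FeO ÷ 71.844 g/mol = 0.32515 mol, giving 0.32515 Fe and 0.32515 O.
22.62 wt% Al2O3 ÷ 101.961 g/mol = 0.22185 mol, giving 0.44370 Al and 0.66555 O.
40.44 wt% SiO2 ÷ 60.083 g/mol = 0.67307 mol, giving 0.67307 Si and 1.34614 O.
Oxygen sums to 2.68470; scaling by 12/2.68470 = 4.46977 puts the formula on 12 O.
Fe: 0.32515 × 4.46977 = 1.453 atoms per formula unit.

1.453 Fe apfu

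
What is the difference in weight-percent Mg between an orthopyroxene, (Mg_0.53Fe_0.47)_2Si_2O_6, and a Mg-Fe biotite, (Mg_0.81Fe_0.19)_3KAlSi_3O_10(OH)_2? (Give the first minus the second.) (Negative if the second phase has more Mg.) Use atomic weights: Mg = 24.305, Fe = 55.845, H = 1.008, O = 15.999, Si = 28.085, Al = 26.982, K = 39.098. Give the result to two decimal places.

-2.39 percentage points

Mg in (Mg_0.53Fe_0.47)_2Si_2O_6: molar mass 230.422 g/mol; 1.06×24.305 = 25.763 g → 11.18 wt%.
Mg in (Mg_0.81Fe_0.19)_3KAlSi_3O_10(OH)_2: molar mass 435.232 g/mol; 2.43×24.305 = 59.061 g → 13.57 wt%.
Difference = 11.18 − 13.57 = -2.39 percentage points.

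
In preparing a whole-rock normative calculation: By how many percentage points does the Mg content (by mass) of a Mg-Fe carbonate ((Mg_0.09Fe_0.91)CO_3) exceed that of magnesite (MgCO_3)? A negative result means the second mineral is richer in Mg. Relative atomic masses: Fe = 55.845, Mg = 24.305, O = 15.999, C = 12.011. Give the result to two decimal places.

M((Mg_0.09Fe_0.91)CO_3) = 113.014 g/mol, so wt% Mg = 2.187/113.014 × 100 = 1.94%.
M(MgCO_3) = 84.313 g/mol, so wt% Mg = 24.305/84.313 × 100 = 28.83%.
1.94 − 28.83 = -26.89 pp.

-26.89 percentage points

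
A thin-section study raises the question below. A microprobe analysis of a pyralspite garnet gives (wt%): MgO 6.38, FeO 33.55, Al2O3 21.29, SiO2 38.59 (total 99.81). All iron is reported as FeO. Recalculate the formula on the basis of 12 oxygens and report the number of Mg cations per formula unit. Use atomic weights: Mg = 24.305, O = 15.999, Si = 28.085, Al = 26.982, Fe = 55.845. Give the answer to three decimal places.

6.38 wt% MgO ÷ 40.304 g/mol = 0.15830 mol, giving 0.15830 Mg and 0.15830 O.
33.55 wt% FeO ÷ 71.844 g/mol = 0.46698 mol, giving 0.46698 Fe and 0.46698 O.
21.29 wt% Al2O3 ÷ 101.961 g/mol = 0.20881 mol, giving 0.41762 Al and 0.62643 O.
38.59 wt% SiO2 ÷ 60.083 g/mol = 0.64228 mol, giving 0.64228 Si and 1.28456 O.
Oxygen sums to 2.53627; scaling by 12/2.53627 = 4.73136 puts the formula on 12 O.
Mg: 0.15830 × 4.73136 = 0.749 atoms per formula unit.

0.749 Mg apfu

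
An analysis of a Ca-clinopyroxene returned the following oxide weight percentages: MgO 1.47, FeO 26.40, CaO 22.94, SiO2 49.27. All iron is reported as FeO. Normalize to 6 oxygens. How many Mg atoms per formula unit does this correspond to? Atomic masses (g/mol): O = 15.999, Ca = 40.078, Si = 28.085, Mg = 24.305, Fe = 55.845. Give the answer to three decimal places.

1.47 wt% MgO ÷ 40.304 g/mol = 0.03647 mol, giving 0.03647 Mg and 0.03647 O.
26.40 wt% FeO ÷ 71.844 g/mol = 0.36746 mol, giving 0.36746 Fe and 0.36746 O.
22.94 wt% CaO ÷ 56.077 g/mol = 0.40908 mol, giving 0.40908 Ca and 0.40908 O.
49.27 wt% SiO2 ÷ 60.083 g/mol = 0.82003 mol, giving 0.82003 Si and 1.64006 O.
Oxygen sums to 2.45307; scaling by 6/2.45307 = 2.44591 puts the formula on 6 O.
Mg: 0.03647 × 2.44591 = 0.089 atoms per formula unit.

0.089 Mg apfu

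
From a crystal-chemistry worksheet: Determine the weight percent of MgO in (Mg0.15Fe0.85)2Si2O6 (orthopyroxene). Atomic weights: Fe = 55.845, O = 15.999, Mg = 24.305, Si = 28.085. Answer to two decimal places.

4.75 wt%

Molar mass of (Mg0.15Fe0.85)2Si2O6 = 0.30·24.305 + 1.70·55.845 + 2·28.085 + 6·15.999 = 254.392 g/mol.
Each formula unit contains 0.30 Mg, equivalent to 0.30/1 = 0.3000 mol MgO.
M(MgO) = 1×24.305 + 1×15.999 = 40.304 g/mol.
Mass of MgO per formula unit = 0.3000 × 40.304 = 12.091 g.
MgO wt% = 12.091 / 254.392 × 100 = 4.75%.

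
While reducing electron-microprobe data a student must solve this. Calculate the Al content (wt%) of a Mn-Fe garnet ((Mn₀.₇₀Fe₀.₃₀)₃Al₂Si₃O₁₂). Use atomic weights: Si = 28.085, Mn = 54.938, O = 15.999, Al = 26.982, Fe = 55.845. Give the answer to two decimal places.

Molar mass of (Mn₀.₇₀Fe₀.₃₀)₃Al₂Si₃O₁₂: 2.10·54.938 + 0.90·55.845 + 2·26.982 + 3·28.085 + 12·15.999 = 495.837 g/mol.
Mass of Al per formula unit: 2 × 26.982 = 53.964 g.
Weight fraction Al = 53.964 / 495.837 = 0.1088.

10.88 wt%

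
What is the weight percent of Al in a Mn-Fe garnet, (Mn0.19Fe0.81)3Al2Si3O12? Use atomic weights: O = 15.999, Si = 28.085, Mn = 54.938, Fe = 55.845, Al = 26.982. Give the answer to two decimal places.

Formula mass = 0.57·54.938 + 2.43·55.845 + 2·26.982 + 3·28.085 + 12·15.999 = 497.225 g/mol, of which 53.964 g is Al.
So Al makes up 53.964/497.225 = 0.1085 of the mass, i.e. 10.85%.

10.85 weight percent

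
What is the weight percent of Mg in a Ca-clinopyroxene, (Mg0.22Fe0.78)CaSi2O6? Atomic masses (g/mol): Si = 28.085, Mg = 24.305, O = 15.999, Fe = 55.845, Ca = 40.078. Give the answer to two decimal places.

2.22 weight percent

Formula mass = 0.22·24.305 + 0.78·55.845 + 1·40.078 + 2·28.085 + 6·15.999 = 241.148 g/mol, of which 5.347 g is Mg.
So Mg makes up 5.347/241.148 = 0.0222 of the mass, i.e. 2.22%.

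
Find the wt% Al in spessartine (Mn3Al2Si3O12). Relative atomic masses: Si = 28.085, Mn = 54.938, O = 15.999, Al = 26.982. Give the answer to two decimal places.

M(Mn3Al2Si3O12) = 495.021 g/mol.
Al contributes 2 × 26.982 = 53.964 g per mole.
53.964/495.021 = 0.1090 → 10.90%.

10.90 mass %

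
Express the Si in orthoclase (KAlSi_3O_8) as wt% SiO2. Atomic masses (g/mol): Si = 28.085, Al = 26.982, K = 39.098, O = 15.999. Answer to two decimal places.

Molar mass of KAlSi_3O_8 = 1·39.098 + 1·26.982 + 3·28.085 + 8·15.999 = 278.327 g/mol.
Each formula unit contains 3 Si, equivalent to 3/1 = 3.0000 mol SiO2.
M(SiO2) = 1×28.085 + 2×15.999 = 60.083 g/mol.
Mass of SiO2 per formula unit = 3.0000 × 60.083 = 180.249 g.
SiO2 wt% = 180.249 / 278.327 × 100 = 64.76%.

64.76 wt%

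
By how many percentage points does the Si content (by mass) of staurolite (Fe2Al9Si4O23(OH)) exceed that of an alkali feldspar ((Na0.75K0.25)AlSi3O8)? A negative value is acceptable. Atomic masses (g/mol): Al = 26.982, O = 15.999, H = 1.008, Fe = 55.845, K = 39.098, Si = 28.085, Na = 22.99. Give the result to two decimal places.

-18.46 percentage points

Si in Fe2Al9Si4O23(OH): molar mass 851.852 g/mol; 4×28.085 = 112.340 g → 13.19 wt%.
Si in (Na0.75K0.25)AlSi3O8: molar mass 266.246 g/mol; 3×28.085 = 84.255 g → 31.65 wt%.
Difference = 13.19 − 31.65 = -18.46 percentage points.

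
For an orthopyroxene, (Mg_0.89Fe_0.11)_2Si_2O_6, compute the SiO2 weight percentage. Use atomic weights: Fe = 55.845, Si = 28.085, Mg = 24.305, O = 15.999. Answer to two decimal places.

M((Mg_0.89Fe_0.11)_2Si_2O_6) = 207.713 g/mol; M(SiO2) = 60.083 g/mol.
Moles SiO2 per formula unit = 2 Si ÷ 1 = 2.0000.
SiO2 fraction = (2.0000 × 60.083) / 207.713 = 120.166/207.713 = 0.5785.

57.85 wt%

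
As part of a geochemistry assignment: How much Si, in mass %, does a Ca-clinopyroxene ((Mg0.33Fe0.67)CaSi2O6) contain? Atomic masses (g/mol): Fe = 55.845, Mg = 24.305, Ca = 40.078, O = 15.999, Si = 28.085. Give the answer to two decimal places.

Formula mass = 0.33·24.305 + 0.67·55.845 + 1·40.078 + 2·28.085 + 6·15.999 = 237.679 g/mol, of which 56.170 g is Si.
So Si makes up 56.170/237.679 = 0.2363 of the mass, i.e. 23.63%.

23.63 mass %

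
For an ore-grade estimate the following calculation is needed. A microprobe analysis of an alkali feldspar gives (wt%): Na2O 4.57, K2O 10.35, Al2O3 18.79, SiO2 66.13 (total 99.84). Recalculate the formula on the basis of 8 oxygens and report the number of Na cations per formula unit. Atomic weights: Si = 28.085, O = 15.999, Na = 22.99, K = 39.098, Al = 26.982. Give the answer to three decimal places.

0.402 Na apfu

Na2O: 4.57/61.979 = 0.07373 mol → 0.14746 mol Na, 0.07373 mol O.
K2O: 10.35/94.195 = 0.10988 mol → 0.21976 mol K, 0.10988 mol O.
Al2O3: 18.79/101.961 = 0.18429 mol → 0.36858 mol Al, 0.55287 mol O.
SiO2: 66.13/60.083 = 1.10064 mol → 1.10064 mol Si, 2.20128 mol O.
Total oxygen = 2.93776 mol. Normalization factor = 8/2.93776 = 2.72316.
Na per 8 O = 0.14746 × 2.72316 = 0.402.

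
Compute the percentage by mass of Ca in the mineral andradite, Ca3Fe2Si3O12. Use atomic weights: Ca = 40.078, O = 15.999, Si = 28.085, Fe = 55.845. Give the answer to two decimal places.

M(Ca3Fe2Si3O12) = 508.167 g/mol.
Ca contributes 3 × 40.078 = 120.234 g per mole.
120.234/508.167 = 0.2366 → 23.66%.

23.66 wt%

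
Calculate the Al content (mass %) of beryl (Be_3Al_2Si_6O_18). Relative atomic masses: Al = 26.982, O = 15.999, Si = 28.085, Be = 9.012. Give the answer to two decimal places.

Molar mass of Be_3Al_2Si_6O_18: 3*9.012 + 2*26.982 + 6*28.085 + 18*15.999 = 537.492 g/mol.
Mass of Al per formula unit: 2 × 26.982 = 53.964 g.
Weight fraction Al = 53.964 / 537.492 = 0.1004.

10.04 mass %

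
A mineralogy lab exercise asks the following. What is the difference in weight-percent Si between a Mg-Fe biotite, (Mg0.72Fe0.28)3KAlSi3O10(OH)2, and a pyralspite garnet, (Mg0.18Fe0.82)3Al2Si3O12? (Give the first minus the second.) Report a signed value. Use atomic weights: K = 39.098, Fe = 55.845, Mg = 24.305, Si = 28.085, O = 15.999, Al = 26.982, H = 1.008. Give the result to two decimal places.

1.46 percentage points

Si in (Mg0.72Fe0.28)3KAlSi3O10(OH)2: molar mass 443.748 g/mol; 3×28.085 = 84.255 g → 18.99 wt%.
Si in (Mg0.18Fe0.82)3Al2Si3O12: molar mass 480.710 g/mol; 3×28.085 = 84.255 g → 17.53 wt%.
Difference = 18.99 − 17.53 = 1.46 percentage points.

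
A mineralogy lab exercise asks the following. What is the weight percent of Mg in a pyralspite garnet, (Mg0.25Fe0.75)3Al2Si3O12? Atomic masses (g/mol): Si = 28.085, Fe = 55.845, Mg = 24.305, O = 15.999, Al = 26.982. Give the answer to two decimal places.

M((Mg0.25Fe0.75)3Al2Si3O12) = 474.087 g/mol.
Mg contributes 0.75 × 24.305 = 18.229 g per mole.
18.229/474.087 = 0.0385 → 3.85%.

3.85 mass %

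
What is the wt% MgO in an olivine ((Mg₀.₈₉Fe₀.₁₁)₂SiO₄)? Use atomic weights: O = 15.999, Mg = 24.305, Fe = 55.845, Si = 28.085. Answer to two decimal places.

Formula mass = 147.630 g/mol.
1.78 Mg → 1.7800 mol MgO per formula unit; M(MgO) = 40.304, so MgO mass = 71.741 g.
71.741/147.630 × 100 = 48.60 wt%.

48.60 wt%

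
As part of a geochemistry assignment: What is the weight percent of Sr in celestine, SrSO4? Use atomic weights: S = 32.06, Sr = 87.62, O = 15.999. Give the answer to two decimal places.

M(SrSO4) = 183.676 g/mol.
Sr contributes 1 × 87.62 = 87.620 g per mole.
87.620/183.676 = 0.4770 → 47.70%.

47.70 wt%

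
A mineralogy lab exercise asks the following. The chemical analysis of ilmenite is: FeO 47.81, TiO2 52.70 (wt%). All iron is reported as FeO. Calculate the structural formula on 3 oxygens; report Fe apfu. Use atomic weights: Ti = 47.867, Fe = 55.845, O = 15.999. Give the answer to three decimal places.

FeO (M=71.844): mol = 0.66547; Fe = 0.66547, O = 0.66547.
TiO2 (M=79.865): mol = 0.65986; Ti = 0.65986, O = 1.31972.
ΣO = 1.98519; factor = 3/ΣO = 1.51119.
Fe apfu = 0.66547 × 1.51119 = 1.006.

1.006 Fe apfu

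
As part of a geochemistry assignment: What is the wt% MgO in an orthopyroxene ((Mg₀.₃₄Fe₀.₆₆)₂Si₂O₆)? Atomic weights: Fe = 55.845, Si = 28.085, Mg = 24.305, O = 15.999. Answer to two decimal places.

Formula mass = 242.407 g/mol.
0.68 Mg → 0.6800 mol MgO per formula unit; M(MgO) = 40.304, so MgO mass = 27.407 g.
27.407/242.407 × 100 = 11.31 wt%.

11.31 wt%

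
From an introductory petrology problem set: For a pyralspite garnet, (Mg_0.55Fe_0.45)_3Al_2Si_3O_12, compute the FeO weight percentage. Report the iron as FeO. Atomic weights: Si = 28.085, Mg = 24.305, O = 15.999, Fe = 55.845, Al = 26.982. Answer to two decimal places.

M((Mg_0.55Fe_0.45)_3Al_2Si_3O_12) = 445.701 g/mol; M(FeO) = 71.844 g/mol.
Moles FeO per formula unit = 1.35 Fe ÷ 1 = 1.3500.
FeO fraction = (1.3500 × 71.844) / 445.701 = 96.989/445.701 = 0.2176.

21.76 wt%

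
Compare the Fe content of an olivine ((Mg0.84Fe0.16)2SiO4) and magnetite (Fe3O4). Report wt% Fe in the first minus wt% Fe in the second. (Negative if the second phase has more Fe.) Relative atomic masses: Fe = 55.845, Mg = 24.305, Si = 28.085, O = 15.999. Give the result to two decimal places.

-60.51 percentage points

M((Mg0.84Fe0.16)2SiO4) = 150.784 g/mol, so wt% Fe = 17.870/150.784 × 100 = 11.85%.
M(Fe3O4) = 231.531 g/mol, so wt% Fe = 167.535/231.531 × 100 = 72.36%.
11.85 − 72.36 = -60.51 pp.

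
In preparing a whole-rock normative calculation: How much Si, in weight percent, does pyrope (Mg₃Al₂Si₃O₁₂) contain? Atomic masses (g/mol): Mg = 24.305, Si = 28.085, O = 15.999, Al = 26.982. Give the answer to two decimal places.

20.90 weight percent

Molar mass of Mg₃Al₂Si₃O₁₂: 3·24.305 + 2·26.982 + 3·28.085 + 12·15.999 = 403.122 g/mol.
Mass of Si per formula unit: 3 × 28.085 = 84.255 g.
Weight fraction Si = 84.255 / 403.122 = 0.2090.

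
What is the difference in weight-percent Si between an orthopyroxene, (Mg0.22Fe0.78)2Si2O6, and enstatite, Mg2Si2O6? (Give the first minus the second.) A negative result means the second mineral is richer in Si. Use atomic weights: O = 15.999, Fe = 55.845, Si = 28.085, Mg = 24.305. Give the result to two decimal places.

-5.51 percentage points

First mineral: 56.170 g Si in 249.976 g formula = 22.47 wt% Si.
Second mineral: 56.170 g Si in 200.774 g formula = 27.98 wt% Si.
22.47% − 27.98% gives a difference of -5.51 percentage points.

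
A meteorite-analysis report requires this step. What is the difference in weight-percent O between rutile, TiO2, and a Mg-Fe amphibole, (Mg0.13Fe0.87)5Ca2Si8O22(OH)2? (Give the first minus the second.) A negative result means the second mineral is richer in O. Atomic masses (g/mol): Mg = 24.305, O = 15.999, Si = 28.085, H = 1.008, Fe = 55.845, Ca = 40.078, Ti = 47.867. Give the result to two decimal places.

-0.37 percentage points

M(TiO2) = 79.865 g/mol, so wt% O = 31.998/79.865 × 100 = 40.07%.
M((Mg0.13Fe0.87)5Ca2Si8O22(OH)2) = 949.552 g/mol, so wt% O = 383.976/949.552 × 100 = 40.44%.
40.07 − 40.44 = -0.37 pp.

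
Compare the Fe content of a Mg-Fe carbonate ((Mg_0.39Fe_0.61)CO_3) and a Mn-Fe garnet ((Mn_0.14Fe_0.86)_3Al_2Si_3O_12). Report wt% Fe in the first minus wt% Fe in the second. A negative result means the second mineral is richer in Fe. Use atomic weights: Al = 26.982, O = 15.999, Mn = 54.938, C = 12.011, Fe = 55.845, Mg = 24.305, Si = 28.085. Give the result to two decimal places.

3.93 percentage points

M((Mg_0.39Fe_0.61)CO_3) = 103.552 g/mol, so wt% Fe = 34.065/103.552 × 100 = 32.90%.
M((Mn_0.14Fe_0.86)_3Al_2Si_3O_12) = 497.361 g/mol, so wt% Fe = 144.080/497.361 × 100 = 28.97%.
32.90 − 28.97 = 3.93 pp.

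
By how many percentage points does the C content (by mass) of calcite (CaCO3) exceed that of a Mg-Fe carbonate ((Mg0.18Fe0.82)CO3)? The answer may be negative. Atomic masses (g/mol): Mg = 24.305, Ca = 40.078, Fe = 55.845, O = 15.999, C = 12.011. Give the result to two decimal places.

1.10 percentage points

C in CaCO3: molar mass 100.086 g/mol; 1×12.011 = 12.011 g → 12.00 wt%.
C in (Mg0.18Fe0.82)CO3: molar mass 110.176 g/mol; 1×12.011 = 12.011 g → 10.90 wt%.
Difference = 12.00 − 10.90 = 1.10 percentage points.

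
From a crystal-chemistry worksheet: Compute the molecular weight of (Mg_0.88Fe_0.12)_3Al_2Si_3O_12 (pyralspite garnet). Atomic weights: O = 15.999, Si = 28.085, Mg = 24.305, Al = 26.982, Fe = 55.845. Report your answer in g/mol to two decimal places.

414.48 g/mol

M = 2.64·24.305 + 0.36·55.845 + 2·26.982 + 3·28.085 + 12·15.999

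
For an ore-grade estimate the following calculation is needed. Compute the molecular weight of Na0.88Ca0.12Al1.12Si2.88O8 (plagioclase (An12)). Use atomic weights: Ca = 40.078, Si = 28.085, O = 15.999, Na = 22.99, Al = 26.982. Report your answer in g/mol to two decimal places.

264.14 g/mol

The formula mass is the sum 0.88*22.99 + 0.12*40.078 + 1.12*26.982 + 2.88*28.085 + 8*15.999.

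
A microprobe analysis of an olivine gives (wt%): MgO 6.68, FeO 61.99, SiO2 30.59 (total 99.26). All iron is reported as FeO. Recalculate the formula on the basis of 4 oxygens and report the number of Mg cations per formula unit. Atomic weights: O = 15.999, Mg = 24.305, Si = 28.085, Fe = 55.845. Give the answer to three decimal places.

0.324 Mg apfu

MgO (M=40.304): mol = 0.16574; Mg = 0.16574, O = 0.16574.
FeO (M=71.844): mol = 0.86284; Fe = 0.86284, O = 0.86284.
SiO2 (M=60.083): mol = 0.50913; Si = 0.50913, O = 1.01826.
ΣO = 2.04684; factor = 4/ΣO = 1.95423.
Mg apfu = 0.16574 × 1.95423 = 0.324.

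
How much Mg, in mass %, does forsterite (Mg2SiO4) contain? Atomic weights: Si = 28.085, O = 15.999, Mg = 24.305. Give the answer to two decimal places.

34.55 mass %

Formula mass = 2*24.305 + 1*28.085 + 4*15.999 = 140.691 g/mol, of which 48.610 g is Mg.
So Mg makes up 48.610/140.691 = 0.3455 of the mass, i.e. 34.55%.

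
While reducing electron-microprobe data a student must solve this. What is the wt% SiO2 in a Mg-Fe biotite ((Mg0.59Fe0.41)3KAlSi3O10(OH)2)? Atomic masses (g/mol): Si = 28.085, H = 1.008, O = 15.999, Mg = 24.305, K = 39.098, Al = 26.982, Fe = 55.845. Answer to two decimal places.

39.52 wt%

Molar mass of (Mg0.59Fe0.41)3KAlSi3O10(OH)2 = 1.77·24.305 + 1.23·55.845 + 1·39.098 + 1·26.982 + 3·28.085 + 12·15.999 + 2·1.008 = 456.048 g/mol.
Each formula unit contains 3 Si, equivalent to 3/1 = 3.0000 mol SiO2.
M(SiO2) = 1×28.085 + 2×15.999 = 60.083 g/mol.
Mass of SiO2 per formula unit = 3.0000 × 60.083 = 180.249 g.
SiO2 wt% = 180.249 / 456.048 × 100 = 39.52%.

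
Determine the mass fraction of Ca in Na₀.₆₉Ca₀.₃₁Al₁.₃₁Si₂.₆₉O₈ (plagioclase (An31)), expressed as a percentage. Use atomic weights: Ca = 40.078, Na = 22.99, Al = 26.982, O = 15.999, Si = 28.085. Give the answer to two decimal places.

Molar mass of Na₀.₆₉Ca₀.₃₁Al₁.₃₁Si₂.₆₉O₈: 0.69*22.99 + 0.31*40.078 + 1.31*26.982 + 2.69*28.085 + 8*15.999 = 267.174 g/mol.
Mass of Ca per formula unit: 0.31 × 40.078 = 12.424 g.
Weight fraction Ca = 12.424 / 267.174 = 0.0465.

4.65 mass %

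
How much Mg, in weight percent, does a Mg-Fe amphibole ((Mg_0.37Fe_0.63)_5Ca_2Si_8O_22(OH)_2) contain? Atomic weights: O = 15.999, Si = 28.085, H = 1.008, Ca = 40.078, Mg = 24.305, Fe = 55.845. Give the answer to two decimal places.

4.93 weight percent

M((Mg_0.37Fe_0.63)_5Ca_2Si_8O_22(OH)_2) = 911.704 g/mol.
Mg contributes 1.85 × 24.305 = 44.964 g per mole.
44.964/911.704 = 0.0493 → 4.93%.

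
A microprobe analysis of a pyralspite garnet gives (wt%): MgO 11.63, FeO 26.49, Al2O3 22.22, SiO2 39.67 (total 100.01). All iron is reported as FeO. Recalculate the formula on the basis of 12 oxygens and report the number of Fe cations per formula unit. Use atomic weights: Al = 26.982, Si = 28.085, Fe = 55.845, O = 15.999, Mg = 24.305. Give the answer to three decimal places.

MgO: 11.63/40.304 = 0.28856 mol → 0.28856 mol Mg, 0.28856 mol O.
FeO: 26.49/71.844 = 0.36872 mol → 0.36872 mol Fe, 0.36872 mol O.
Al2O3: 22.22/101.961 = 0.21793 mol → 0.43586 mol Al, 0.65379 mol O.
SiO2: 39.67/60.083 = 0.66025 mol → 0.66025 mol Si, 1.32050 mol O.
Total oxygen = 2.63157 mol. Normalization factor = 12/2.63157 = 4.56002.
Fe per 12 O = 0.36872 × 4.56002 = 1.681.

1.681 Fe apfu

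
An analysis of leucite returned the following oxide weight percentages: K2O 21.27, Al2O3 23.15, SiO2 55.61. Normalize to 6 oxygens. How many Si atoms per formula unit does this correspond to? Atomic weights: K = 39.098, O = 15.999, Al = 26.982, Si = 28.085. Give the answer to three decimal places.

K2O: 21.27/94.195 = 0.22581 mol → 0.45162 mol K, 0.22581 mol O.
Al2O3: 23.15/101.961 = 0.22705 mol → 0.45410 mol Al, 0.68115 mol O.
SiO2: 55.61/60.083 = 0.92555 mol → 0.92555 mol Si, 1.85110 mol O.
Total oxygen = 2.75806 mol. Normalization factor = 6/2.75806 = 2.17544.
Si per 6 O = 0.92555 × 2.17544 = 2.013.

2.013 Si apfu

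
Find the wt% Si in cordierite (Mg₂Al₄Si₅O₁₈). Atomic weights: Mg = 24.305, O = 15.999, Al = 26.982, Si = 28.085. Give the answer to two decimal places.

Formula mass = 2×24.305 + 4×26.982 + 5×28.085 + 18×15.999 = 584.945 g/mol, of which 140.425 g is Si.
So Si makes up 140.425/584.945 = 0.2401 of the mass, i.e. 24.01%.

24.01 weight percent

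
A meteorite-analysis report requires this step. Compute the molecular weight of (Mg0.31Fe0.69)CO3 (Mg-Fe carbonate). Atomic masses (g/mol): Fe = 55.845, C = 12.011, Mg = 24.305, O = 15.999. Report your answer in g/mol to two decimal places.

106.08 g/mol

M = 0.31·24.305 + 0.69·55.845 + 1·12.011 + 3·15.999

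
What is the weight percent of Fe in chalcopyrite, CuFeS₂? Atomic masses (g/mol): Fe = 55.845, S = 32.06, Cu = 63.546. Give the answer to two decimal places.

30.43 mass %

Formula mass = 1×63.546 + 1×55.845 + 2×32.06 = 183.511 g/mol, of which 55.845 g is Fe.
So Fe makes up 55.845/183.511 = 0.3043 of the mass, i.e. 30.43%.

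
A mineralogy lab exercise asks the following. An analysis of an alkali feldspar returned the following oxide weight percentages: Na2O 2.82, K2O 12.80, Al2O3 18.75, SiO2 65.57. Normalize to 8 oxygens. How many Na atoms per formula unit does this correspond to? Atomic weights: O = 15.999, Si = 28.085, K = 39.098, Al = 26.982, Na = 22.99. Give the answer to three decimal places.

Na2O: 2.82/61.979 = 0.04550 mol → 0.09100 mol Na, 0.04550 mol O.
K2O: 12.80/94.195 = 0.13589 mol → 0.27178 mol K, 0.13589 mol O.
Al2O3: 18.75/101.961 = 0.18389 mol → 0.36778 mol Al, 0.55167 mol O.
SiO2: 65.57/60.083 = 1.09132 mol → 1.09132 mol Si, 2.18264 mol O.
Total oxygen = 2.91570 mol. Normalization factor = 8/2.91570 = 2.74377.
Na per 8 O = 0.09100 × 2.74377 = 0.250.

0.250 Na apfu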